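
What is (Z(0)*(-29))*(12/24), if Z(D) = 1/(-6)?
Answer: 29/12 ≈ 2.4167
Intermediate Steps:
Z(D) = -⅙
(Z(0)*(-29))*(12/24) = (-⅙*(-29))*(12/24) = 29*(12*(1/24))/6 = (29/6)*(½) = 29/12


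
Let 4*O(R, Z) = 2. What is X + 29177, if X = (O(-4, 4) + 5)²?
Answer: 116829/4 ≈ 29207.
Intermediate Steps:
O(R, Z) = ½ (O(R, Z) = (¼)*2 = ½)
X = 121/4 (X = (½ + 5)² = (11/2)² = 121/4 ≈ 30.250)
X + 29177 = 121/4 + 29177 = 116829/4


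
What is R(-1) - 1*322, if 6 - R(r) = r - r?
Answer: -316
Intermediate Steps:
R(r) = 6 (R(r) = 6 - (r - r) = 6 - 1*0 = 6 + 0 = 6)
R(-1) - 1*322 = 6 - 1*322 = 6 - 322 = -316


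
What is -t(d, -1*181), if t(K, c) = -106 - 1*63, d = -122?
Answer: 169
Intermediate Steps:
t(K, c) = -169 (t(K, c) = -106 - 63 = -169)
-t(d, -1*181) = -1*(-169) = 169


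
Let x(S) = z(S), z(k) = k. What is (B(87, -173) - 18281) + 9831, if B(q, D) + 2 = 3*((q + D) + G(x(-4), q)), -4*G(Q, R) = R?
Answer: -35101/4 ≈ -8775.3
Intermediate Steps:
x(S) = S
G(Q, R) = -R/4
B(q, D) = -2 + 3*D + 9*q/4 (B(q, D) = -2 + 3*((q + D) - q/4) = -2 + 3*((D + q) - q/4) = -2 + 3*(D + 3*q/4) = -2 + (3*D + 9*q/4) = -2 + 3*D + 9*q/4)
(B(87, -173) - 18281) + 9831 = ((-2 + 3*(-173) + (9/4)*87) - 18281) + 9831 = ((-2 - 519 + 783/4) - 18281) + 9831 = (-1301/4 - 18281) + 9831 = -74425/4 + 9831 = -35101/4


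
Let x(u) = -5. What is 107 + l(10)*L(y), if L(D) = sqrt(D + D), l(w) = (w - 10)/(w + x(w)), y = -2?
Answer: 107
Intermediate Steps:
l(w) = (-10 + w)/(-5 + w) (l(w) = (w - 10)/(w - 5) = (-10 + w)/(-5 + w))
L(D) = sqrt(2)*sqrt(D) (L(D) = sqrt(2*D) = sqrt(2)*sqrt(D))
107 + l(10)*L(y) = 107 + ((-10 + 10)/(-5 + 10))*(sqrt(2)*sqrt(-2)) = 107 + (0/5)*(sqrt(2)*(I*sqrt(2))) = 107 + ((1/5)*0)*(2*I) = 107 + 0*(2*I) = 107 + 0 = 107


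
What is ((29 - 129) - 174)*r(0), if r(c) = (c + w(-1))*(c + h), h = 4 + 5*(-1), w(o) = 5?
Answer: 1370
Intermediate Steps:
h = -1 (h = 4 - 5 = -1)
r(c) = (-1 + c)*(5 + c) (r(c) = (c + 5)*(c - 1) = (5 + c)*(-1 + c) = (-1 + c)*(5 + c))
((29 - 129) - 174)*r(0) = ((29 - 129) - 174)*(-5 + 0**2 + 4*0) = (-100 - 174)*(-5 + 0 + 0) = -274*(-5) = 1370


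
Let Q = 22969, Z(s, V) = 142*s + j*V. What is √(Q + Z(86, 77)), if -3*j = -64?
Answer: √331413/3 ≈ 191.90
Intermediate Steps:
j = 64/3 (j = -⅓*(-64) = 64/3 ≈ 21.333)
Z(s, V) = 142*s + 64*V/3
√(Q + Z(86, 77)) = √(22969 + (142*86 + (64/3)*77)) = √(22969 + (12212 + 4928/3)) = √(22969 + 41564/3) = √(110471/3) = √331413/3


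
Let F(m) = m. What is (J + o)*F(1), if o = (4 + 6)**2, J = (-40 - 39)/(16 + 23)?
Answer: 3821/39 ≈ 97.974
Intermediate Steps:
J = -79/39 ≈ -2.0256
o = 100 (o = 10**2 = 100)
(J + o)*F(1) = (-79/39 + 100)*1 = (3821/39)*1 = 3821/39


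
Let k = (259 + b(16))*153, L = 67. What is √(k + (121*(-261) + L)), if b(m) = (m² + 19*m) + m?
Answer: √96241 ≈ 310.23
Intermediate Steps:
b(m) = m² + 20*m
k = 127755 (k = (259 + 16*(20 + 16))*153 = (259 + 16*36)*153 = (259 + 576)*153 = 835*153 = 127755)
√(k + (121*(-261) + L)) = √(127755 + (121*(-261) + 67)) = √(127755 + (-31581 + 67)) = √(127755 - 31514) = √96241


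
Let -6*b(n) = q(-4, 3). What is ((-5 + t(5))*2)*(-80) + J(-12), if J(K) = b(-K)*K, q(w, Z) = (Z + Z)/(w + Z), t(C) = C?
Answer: -12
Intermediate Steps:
q(w, Z) = 2*Z/(Z + w) (q(w, Z) = (2*Z)/(Z + w) = 2*Z/(Z + w))
b(n) = 1 (b(n) = -3/(3*(3 - 4)) = -3/(3*(-1)) = -3*(-1)/3 = -1/6*(-6) = 1)
J(K) = K (J(K) = 1*K = K)
((-5 + t(5))*2)*(-80) + J(-12) = ((-5 + 5)*2)*(-80) - 12 = (0*2)*(-80) - 12 = 0*(-80) - 12 = 0 - 12 = -12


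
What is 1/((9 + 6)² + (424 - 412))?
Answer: 1/237 ≈ 0.0042194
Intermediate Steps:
1/((9 + 6)² + (424 - 412)) = 1/(15² + 12) = 1/(225 + 12) = 1/237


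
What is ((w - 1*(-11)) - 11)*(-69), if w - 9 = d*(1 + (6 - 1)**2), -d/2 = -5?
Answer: -18561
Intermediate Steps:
d = 10 (d = -2*(-5) = 10)
w = 269 (w = 9 + 10*(1 + (6 - 1)**2) = 9 + 10*(1 + 5**2) = 9 + 10*(1 + 25) = 9 + 10*26 = 9 + 260 = 269)
((w - 1*(-11)) - 11)*(-69) = ((269 - 1*(-11)) - 11)*(-69) = ((269 + 11) - 11)*(-69) = (280 - 11)*(-69) = 269*(-69) = -18561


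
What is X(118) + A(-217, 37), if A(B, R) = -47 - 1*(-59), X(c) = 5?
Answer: 17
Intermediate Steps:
A(B, R) = 12 (A(B, R) = -47 + 59 = 12)
X(118) + A(-217, 37) = 5 + 12 = 17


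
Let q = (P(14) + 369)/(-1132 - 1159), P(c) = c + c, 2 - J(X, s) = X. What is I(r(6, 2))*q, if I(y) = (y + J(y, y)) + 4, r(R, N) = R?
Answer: -2382/2291 ≈ -1.0397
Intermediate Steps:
J(X, s) = 2 - X
P(c) = 2*c
I(y) = 6 (I(y) = (y + (2 - y)) + 4 = 2 + 4 = 6)
q = -397/2291 (q = (2*14 + 369)/(-1132 - 1159) = (28 + 369)/(-2291) = 397*(-1/2291) = -397/2291 ≈ -0.17329)
I(r(6, 2))*q = 6*(-397/2291) = -2382/2291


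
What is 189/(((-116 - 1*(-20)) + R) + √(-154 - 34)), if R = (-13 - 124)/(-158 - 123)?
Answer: -67875831/35008409 - 1421298*I*√47/35008409 ≈ -1.9388 - 0.27833*I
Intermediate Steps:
R = 137/281 (R = -137/(-281) = -137*(-1/281) = 137/281 ≈ 0.48754)
189/(((-116 - 1*(-20)) + R) + √(-154 - 34)) = 189/(((-116 - 1*(-20)) + 137/281) + √(-154 - 34)) = 189/(((-116 + 20) + 137/281) + √(-188)) = 189/((-96 + 137/281) + 2*I*√47) = 189/(-26839/281 + 2*I*√47)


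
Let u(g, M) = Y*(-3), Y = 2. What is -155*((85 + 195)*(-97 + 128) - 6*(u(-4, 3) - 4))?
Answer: -1354700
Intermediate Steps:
u(g, M) = -6 (u(g, M) = 2*(-3) = -6)
-155*((85 + 195)*(-97 + 128) - 6*(u(-4, 3) - 4)) = -155*((85 + 195)*(-97 + 128) - 6*(-6 - 4)) = -155*(280*31 - 6*(-10)) = -155*(8680 + 60) = -155*8740 = -1354700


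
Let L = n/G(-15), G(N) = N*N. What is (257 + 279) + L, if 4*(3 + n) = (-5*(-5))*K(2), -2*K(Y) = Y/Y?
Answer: 964751/1800 ≈ 535.97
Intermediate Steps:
K(Y) = -1/2 (K(Y) = -Y/(2*Y) = -1/2*1 = -1/2)
n = -49/8 (n = -3 + (-5*(-5)*(-1/2))/4 = -3 + (25*(-1/2))/4 = -3 + (1/4)*(-25/2) = -3 - 25/8 = -49/8 ≈ -6.1250)
G(N) = N**2
L = -49/1800 (L = -49/(8*((-15)**2)) = -49/8/225 = -49/8*1/225 = -49/1800 ≈ -0.027222)
(257 + 279) + L = (257 + 279) - 49/1800 = 536 - 49/1800 = 964751/1800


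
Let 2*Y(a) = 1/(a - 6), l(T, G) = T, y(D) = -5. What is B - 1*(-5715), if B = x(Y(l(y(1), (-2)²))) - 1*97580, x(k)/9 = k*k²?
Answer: -978178529/10648 ≈ -91865.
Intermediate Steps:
Y(a) = 1/(2*(-6 + a)) (Y(a) = 1/(2*(a - 6)) = 1/(2*(-6 + a)))
x(k) = 9*k³ (x(k) = 9*(k*k²) = 9*k³)
B = -1039031849/10648 (B = 9*(1/(2*(-6 - 5)))³ - 1*97580 = 9*((½)/(-11))³ - 97580 = 9*((½)*(-1/11))³ - 97580 = 9*(-1/22)³ - 97580 = 9*(-1/10648) - 97580 = -9/10648 - 97580 = -1039031849/10648 ≈ -97580.)
B - 1*(-5715) = -1039031849/10648 - 1*(-5715) = -1039031849/10648 + 5715 = -978178529/10648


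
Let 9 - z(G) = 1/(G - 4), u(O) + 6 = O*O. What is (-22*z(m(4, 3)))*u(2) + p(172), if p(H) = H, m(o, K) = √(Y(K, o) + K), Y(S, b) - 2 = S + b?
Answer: 612 + 22*√3 ≈ 650.11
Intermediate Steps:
Y(S, b) = 2 + S + b (Y(S, b) = 2 + (S + b) = 2 + S + b)
u(O) = -6 + O² (u(O) = -6 + O*O = -6 + O²)
m(o, K) = √(2 + o + 2*K) (m(o, K) = √((2 + K + o) + K) = √(2 + o + 2*K))
z(G) = 9 - 1/(-4 + G) (z(G) = 9 - 1/(G - 4) = 9 - 1/(-4 + G))
(-22*z(m(4, 3)))*u(2) + p(172) = (-22*(-37 + 9*√(2 + 4 + 2*3))/(-4 + √(2 + 4 + 2*3)))*(-6 + 2²) + 172 = (-22*(-37 + 9*√(2 + 4 + 6))/(-4 + √(2 + 4 + 6)))*(-6 + 4) + 172 = -22*(-37 + 9*√12)/(-4 + √12)*(-2) + 172 = -22*(-37 + 9*(2*√3))/(-4 + 2*√3)*(-2) + 172 = -22*(-37 + 18*√3)/(-4 + 2*√3)*(-2) + 172 = 44*(-37 + 18*√3)/(-4 + 2*√3) + 172 = 172 + 44*(-37 + 18*√3)/(-4 + 2*√3)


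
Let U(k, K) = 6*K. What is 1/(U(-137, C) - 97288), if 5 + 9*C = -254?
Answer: -3/292382 ≈ -1.0261e-5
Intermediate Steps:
C = -259/9 (C = -5/9 + (1/9)*(-254) = -5/9 - 254/9 = -259/9 ≈ -28.778)
1/(U(-137, C) - 97288) = 1/(6*(-259/9) - 97288) = 1/(-518/3 - 97288) = 1/(-292382/3) = -3/292382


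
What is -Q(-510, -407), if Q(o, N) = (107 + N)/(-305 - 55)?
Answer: -⅚ ≈ -0.83333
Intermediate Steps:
Q(o, N) = -107/360 - N/360 (Q(o, N) = (107 + N)/(-360) = (107 + N)*(-1/360) = -107/360 - N/360)
-Q(-510, -407) = -(-107/360 - 1/360*(-407)) = -(-107/360 + 407/360) = -1*⅚ = -⅚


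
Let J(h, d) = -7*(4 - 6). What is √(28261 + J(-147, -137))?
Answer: 5*√1131 ≈ 168.15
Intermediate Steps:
J(h, d) = 14 (J(h, d) = -7*(-2) = 14)
√(28261 + J(-147, -137)) = √(28261 + 14) = √28275 = 5*√1131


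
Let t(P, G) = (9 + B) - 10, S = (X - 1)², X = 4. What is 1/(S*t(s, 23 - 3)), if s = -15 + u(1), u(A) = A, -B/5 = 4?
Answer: -1/189 ≈ -0.0052910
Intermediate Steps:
B = -20 (B = -5*4 = -20)
s = -14 (s = -15 + 1 = -14)
S = 9 (S = (4 - 1)² = 3² = 9)
t(P, G) = -21 (t(P, G) = (9 - 20) - 10 = -11 - 10 = -21)
1/(S*t(s, 23 - 3)) = 1/(9*(-21)) = 1/(-189) = -1/189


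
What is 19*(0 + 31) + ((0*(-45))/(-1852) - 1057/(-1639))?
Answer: 966428/1639 ≈ 589.64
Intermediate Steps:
19*(0 + 31) + ((0*(-45))/(-1852) - 1057/(-1639)) = 19*31 + (0*(-1/1852) - 1057*(-1/1639)) = 589 + (0 + 1057/1639) = 589 + 1057/1639 = 966428/1639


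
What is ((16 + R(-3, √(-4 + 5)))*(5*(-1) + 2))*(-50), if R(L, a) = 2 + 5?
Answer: 3450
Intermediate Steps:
R(L, a) = 7
((16 + R(-3, √(-4 + 5)))*(5*(-1) + 2))*(-50) = ((16 + 7)*(5*(-1) + 2))*(-50) = (23*(-5 + 2))*(-50) = (23*(-3))*(-50) = -69*(-50) = 3450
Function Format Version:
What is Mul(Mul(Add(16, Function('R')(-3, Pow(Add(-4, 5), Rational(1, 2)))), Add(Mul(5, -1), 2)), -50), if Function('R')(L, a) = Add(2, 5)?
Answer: 3450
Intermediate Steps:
Function('R')(L, a) = 7
Mul(Mul(Add(16, Function('R')(-3, Pow(Add(-4, 5), Rational(1, 2)))), Add(Mul(5, -1), 2)), -50) = Mul(Mul(Add(16, 7), Add(Mul(5, -1), 2)), -50) = Mul(Mul(23, Add(-5, 2)), -50) = Mul(Mul(23, -3), -50) = Mul(-69, -50) = 3450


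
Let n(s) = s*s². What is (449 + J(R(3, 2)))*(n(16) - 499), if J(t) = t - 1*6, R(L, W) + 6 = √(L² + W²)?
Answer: 1571889 + 3597*√13 ≈ 1.5849e+6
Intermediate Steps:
R(L, W) = -6 + √(L² + W²)
n(s) = s³
J(t) = -6 + t (J(t) = t - 6 = -6 + t)
(449 + J(R(3, 2)))*(n(16) - 499) = (449 + (-6 + (-6 + √(3² + 2²))))*(16³ - 499) = (449 + (-6 + (-6 + √(9 + 4))))*(4096 - 499) = (449 + (-6 + (-6 + √13)))*3597 = (449 + (-12 + √13))*3597 = (437 + √13)*3597 = 1571889 + 3597*√13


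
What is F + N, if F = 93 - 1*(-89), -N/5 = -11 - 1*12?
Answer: 297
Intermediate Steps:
N = 115 (N = -5*(-11 - 1*12) = -5*(-11 - 12) = -5*(-23) = 115)
F = 182 (F = 93 + 89 = 182)
F + N = 182 + 115 = 297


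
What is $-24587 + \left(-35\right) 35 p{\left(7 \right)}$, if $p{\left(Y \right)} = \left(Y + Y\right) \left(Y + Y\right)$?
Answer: $-264687$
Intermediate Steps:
$p{\left(Y \right)} = 4 Y^{2}$ ($p{\left(Y \right)} = 2 Y 2 Y = 4 Y^{2}$)
$-24587 + \left(-35\right) 35 p{\left(7 \right)} = -24587 + \left(-35\right) 35 \cdot 4 \cdot 7^{2} = -24587 - 1225 \cdot 4 \cdot 49 = -24587 - 240100 = -264687$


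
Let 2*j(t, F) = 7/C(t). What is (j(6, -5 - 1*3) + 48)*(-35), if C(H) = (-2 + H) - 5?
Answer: -3115/2 ≈ -1557.5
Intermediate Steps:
C(H) = -7 + H
j(t, F) = 7/(2*(-7 + t)) (j(t, F) = (7/(-7 + t))/2 = 7/(2*(-7 + t)))
(j(6, -5 - 1*3) + 48)*(-35) = (7/(2*(-7 + 6)) + 48)*(-35) = ((7/2)/(-1) + 48)*(-35) = ((7/2)*(-1) + 48)*(-35) = (-7/2 + 48)*(-35) = (89/2)*(-35) = -3115/2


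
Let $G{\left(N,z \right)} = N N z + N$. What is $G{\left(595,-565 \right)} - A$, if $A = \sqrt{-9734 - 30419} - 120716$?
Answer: $-199902814 - i \sqrt{40153} \approx -1.999 \cdot 10^{8} - 200.38 i$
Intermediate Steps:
$G{\left(N,z \right)} = N + z N^{2}$ ($G{\left(N,z \right)} = N^{2} z + N = z N^{2} + N = N + z N^{2}$)
$A = -120716 + i \sqrt{40153}$ ($A = \sqrt{-40153} - 120716 = i \sqrt{40153} - 120716 = -120716 + i \sqrt{40153} \approx -1.2072 \cdot 10^{5} + 200.38 i$)
$G{\left(595,-565 \right)} - A = 595 \left(1 + 595 \left(-565\right)\right) - \left(-120716 + i \sqrt{40153}\right) = 595 \left(1 - 336175\right) + \left(120716 - i \sqrt{40153}\right) = 595 \left(-336174\right) + \left(120716 - i \sqrt{40153}\right) = -200023530 + \left(120716 - i \sqrt{40153}\right) = -199902814 - i \sqrt{40153}$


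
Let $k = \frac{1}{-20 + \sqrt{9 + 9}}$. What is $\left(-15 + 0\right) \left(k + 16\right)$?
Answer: $- \frac{45690}{191} + \frac{45 \sqrt{2}}{382} \approx -239.05$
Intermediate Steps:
$k = \frac{1}{-20 + 3 \sqrt{2}}$ ($k = \frac{1}{-20 + \sqrt{18}} = \frac{1}{-20 + 3 \sqrt{2}} \approx -0.063462$)
$\left(-15 + 0\right) \left(k + 16\right) = \left(-15 + 0\right) \left(\left(- \frac{10}{191} - \frac{3 \sqrt{2}}{382}\right) + 16\right) = - 15 \left(\frac{3046}{191} - \frac{3 \sqrt{2}}{382}\right) = - \frac{45690}{191} + \frac{45 \sqrt{2}}{382}$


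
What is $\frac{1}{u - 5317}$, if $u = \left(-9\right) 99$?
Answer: $- \frac{1}{6208} \approx -0.00016108$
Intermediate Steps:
$u = -891$
$\frac{1}{u - 5317} = \frac{1}{-891 - 5317} = \frac{1}{-6208} = - \frac{1}{6208}$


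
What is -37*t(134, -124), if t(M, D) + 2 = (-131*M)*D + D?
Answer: -80533090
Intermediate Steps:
t(M, D) = -2 + D - 131*D*M (t(M, D) = -2 + ((-131*M)*D + D) = -2 + (-131*D*M + D) = -2 + (D - 131*D*M) = -2 + D - 131*D*M)
-37*t(134, -124) = -37*(-2 - 124 - 131*(-124)*134) = -37*(-2 - 124 + 2176696) = -37*2176570 = -80533090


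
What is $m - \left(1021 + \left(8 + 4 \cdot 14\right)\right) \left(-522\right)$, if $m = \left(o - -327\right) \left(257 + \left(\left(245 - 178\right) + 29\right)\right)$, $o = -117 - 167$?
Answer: $581549$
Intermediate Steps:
$o = -284$
$m = 15179$ ($m = \left(-284 - -327\right) \left(257 + \left(\left(245 - 178\right) + 29\right)\right) = \left(-284 + 327\right) \left(257 + \left(67 + 29\right)\right) = 43 \left(257 + 96\right) = 43 \cdot 353 = 15179$)
$m - \left(1021 + \left(8 + 4 \cdot 14\right)\right) \left(-522\right) = 15179 - \left(1021 + \left(8 + 4 \cdot 14\right)\right) \left(-522\right) = 15179 - \left(1021 + \left(8 + 56\right)\right) \left(-522\right) = 15179 - \left(1021 + 64\right) \left(-522\right) = 15179 - 1085 \left(-522\right) = 15179 - -566370 = 15179 + 566370 = 581549$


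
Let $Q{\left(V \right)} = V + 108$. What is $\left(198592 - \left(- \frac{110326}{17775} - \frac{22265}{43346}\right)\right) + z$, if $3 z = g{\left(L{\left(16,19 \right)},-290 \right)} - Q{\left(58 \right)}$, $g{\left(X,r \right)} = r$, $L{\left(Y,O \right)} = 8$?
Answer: $\frac{152898266717171}{770475150} \approx 1.9845 \cdot 10^{5}$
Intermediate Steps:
$Q{\left(V \right)} = 108 + V$
$z = -152$ ($z = \frac{-290 - \left(108 + 58\right)}{3} = \frac{-290 - 166}{3} = \frac{1}{3} \left(-456\right) = -152$)
$\left(198592 - \left(- \frac{110326}{17775} - \frac{22265}{43346}\right)\right) + z = \left(198592 - \left(- \frac{110326}{17775} - \frac{22265}{43346}\right)\right) - 152 = \left(198592 - - \frac{5177951171}{770475150}\right) - 152 = \left(198592 + \left(\frac{110326}{17775} + \frac{22265}{43346}\right)\right) - 152 = \left(198592 + \frac{5177951171}{770475150}\right) - 152 = \frac{153015378939971}{770475150} - 152 = \frac{152898266717171}{770475150}$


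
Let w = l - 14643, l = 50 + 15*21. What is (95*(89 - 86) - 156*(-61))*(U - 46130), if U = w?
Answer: -592058808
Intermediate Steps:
l = 365 (l = 50 + 315 = 365)
w = -14278 (w = 365 - 14643 = -14278)
U = -14278
(95*(89 - 86) - 156*(-61))*(U - 46130) = (95*(89 - 86) - 156*(-61))*(-14278 - 46130) = (95*3 + 9516)*(-60408) = (285 + 9516)*(-60408) = 9801*(-60408) = -592058808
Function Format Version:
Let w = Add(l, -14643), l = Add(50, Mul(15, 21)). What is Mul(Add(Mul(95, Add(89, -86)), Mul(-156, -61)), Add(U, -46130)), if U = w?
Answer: -592058808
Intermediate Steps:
l = 365 (l = Add(50, 315) = 365)
w = -14278 (w = Add(365, -14643) = -14278)
U = -14278
Mul(Add(Mul(95, Add(89, -86)), Mul(-156, -61)), Add(U, -46130)) = Mul(Add(Mul(95, Add(89, -86)), Mul(-156, -61)), Add(-14278, -46130)) = Mul(Add(Mul(95, 3), 9516), -60408) = Mul(Add(285, 9516), -60408) = Mul(9801, -60408) = -592058808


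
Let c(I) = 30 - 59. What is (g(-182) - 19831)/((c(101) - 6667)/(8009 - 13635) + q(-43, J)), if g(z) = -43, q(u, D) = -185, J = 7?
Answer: 55905562/517057 ≈ 108.12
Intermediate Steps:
c(I) = -29
(g(-182) - 19831)/((c(101) - 6667)/(8009 - 13635) + q(-43, J)) = (-43 - 19831)/((-29 - 6667)/(8009 - 13635) - 185) = -19874/(-6696/(-5626) - 185) = -19874/(-6696*(-1/5626) - 185) = -19874/(3348/2813 - 185) = -19874/(-517057/2813) = -19874*(-2813/517057) = 55905562/517057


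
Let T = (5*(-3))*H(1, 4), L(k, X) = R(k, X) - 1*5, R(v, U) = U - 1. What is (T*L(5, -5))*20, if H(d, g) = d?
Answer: 3300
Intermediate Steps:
R(v, U) = -1 + U
L(k, X) = -6 + X (L(k, X) = (-1 + X) - 1*5 = (-1 + X) - 5 = -6 + X)
T = -15 (T = (5*(-3))*1 = -15*1 = -15)
(T*L(5, -5))*20 = -15*(-6 - 5)*20 = -15*(-11)*20 = 165*20 = 3300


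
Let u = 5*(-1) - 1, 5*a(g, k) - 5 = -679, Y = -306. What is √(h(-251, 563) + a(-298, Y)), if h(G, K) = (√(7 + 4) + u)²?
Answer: √(-2195 - 300*√11)/5 ≈ 11.296*I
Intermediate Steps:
a(g, k) = -674/5 (a(g, k) = 1 + (⅕)*(-679) = 1 - 679/5 = -674/5)
u = -6 (u = -5 - 1 = -6)
h(G, K) = (-6 + √11)² (h(G, K) = (√(7 + 4) - 6)² = (√11 - 6)² = (-6 + √11)²)
√(h(-251, 563) + a(-298, Y)) = √((6 - √11)² - 674/5) = √(-674/5 + (6 - √11)²)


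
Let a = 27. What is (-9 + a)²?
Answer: 324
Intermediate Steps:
(-9 + a)² = (-9 + 27)² = 18² = 324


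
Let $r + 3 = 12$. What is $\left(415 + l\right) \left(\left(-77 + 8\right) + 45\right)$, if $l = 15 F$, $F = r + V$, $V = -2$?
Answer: $-12480$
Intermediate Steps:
$r = 9$ ($r = -3 + 12 = 9$)
$F = 7$ ($F = 9 - 2 = 7$)
$l = 105$ ($l = 15 \cdot 7 = 105$)
$\left(415 + l\right) \left(\left(-77 + 8\right) + 45\right) = \left(415 + 105\right) \left(\left(-77 + 8\right) + 45\right) = 520 \left(-69 + 45\right) = 520 \left(-24\right) = -12480$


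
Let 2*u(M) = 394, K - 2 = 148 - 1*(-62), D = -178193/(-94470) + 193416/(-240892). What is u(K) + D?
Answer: 1126948876229/5689266810 ≈ 198.08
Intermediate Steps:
D = 6163314659/5689266810 (D = -178193*(-1/94470) + 193416*(-1/240892) = 178193/94470 - 48354/60223 = 6163314659/5689266810 ≈ 1.0833)
K = 212 (K = 2 + (148 - 1*(-62)) = 2 + (148 + 62) = 2 + 210 = 212)
u(M) = 197 (u(M) = (½)*394 = 197)
u(K) + D = 197 + 6163314659/5689266810 = 1126948876229/5689266810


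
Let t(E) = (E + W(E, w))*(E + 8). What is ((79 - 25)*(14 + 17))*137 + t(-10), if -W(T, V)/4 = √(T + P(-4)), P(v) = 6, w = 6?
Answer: 229358 + 16*I ≈ 2.2936e+5 + 16.0*I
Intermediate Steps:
W(T, V) = -4*√(6 + T) (W(T, V) = -4*√(T + 6) = -4*√(6 + T))
t(E) = (8 + E)*(E - 4*√(6 + E)) (t(E) = (E - 4*√(6 + E))*(E + 8) = (E - 4*√(6 + E))*(8 + E) = (8 + E)*(E - 4*√(6 + E)))
((79 - 25)*(14 + 17))*137 + t(-10) = ((79 - 25)*(14 + 17))*137 + ((-10)² - 32*√(6 - 10) + 8*(-10) - 4*(-10)*√(6 - 10)) = (54*31)*137 + (100 - 64*I - 80 - 4*(-10)*√(-4)) = 1674*137 + (100 - 64*I - 80 - 4*(-10)*2*I) = 229338 + (100 - 64*I - 80 + 80*I) = 229338 + (20 + 16*I) = 229358 + 16*I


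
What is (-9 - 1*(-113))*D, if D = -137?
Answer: -14248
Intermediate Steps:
(-9 - 1*(-113))*D = (-9 - 1*(-113))*(-137) = (-9 + 113)*(-137) = 104*(-137) = -14248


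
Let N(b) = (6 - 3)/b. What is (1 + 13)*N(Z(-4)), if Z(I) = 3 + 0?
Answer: 14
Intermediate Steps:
Z(I) = 3
N(b) = 3/b
(1 + 13)*N(Z(-4)) = (1 + 13)*(3/3) = 14*(3*(⅓)) = 14*1 = 14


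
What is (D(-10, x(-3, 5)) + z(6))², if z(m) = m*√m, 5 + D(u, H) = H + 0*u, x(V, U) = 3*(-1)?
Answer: 280 - 96*√6 ≈ 44.849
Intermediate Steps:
x(V, U) = -3
D(u, H) = -5 + H (D(u, H) = -5 + (H + 0*u) = -5 + (H + 0) = -5 + H)
z(m) = m^(3/2)
(D(-10, x(-3, 5)) + z(6))² = ((-5 - 3) + 6^(3/2))² = (-8 + 6*√6)²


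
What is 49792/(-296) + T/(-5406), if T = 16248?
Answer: -5708020/33337 ≈ -171.22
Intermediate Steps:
49792/(-296) + T/(-5406) = 49792/(-296) + 16248/(-5406) = 49792*(-1/296) + 16248*(-1/5406) = -6224/37 - 2708/901 = -5708020/33337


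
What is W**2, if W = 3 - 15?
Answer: 144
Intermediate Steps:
W = -12
W**2 = (-12)**2 = 144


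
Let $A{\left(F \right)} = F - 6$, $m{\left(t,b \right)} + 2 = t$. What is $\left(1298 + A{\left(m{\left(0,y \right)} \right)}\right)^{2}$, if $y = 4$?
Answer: $1664100$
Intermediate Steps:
$m{\left(t,b \right)} = -2 + t$
$A{\left(F \right)} = -6 + F$
$\left(1298 + A{\left(m{\left(0,y \right)} \right)}\right)^{2} = \left(1298 + \left(-6 + \left(-2 + 0\right)\right)\right)^{2} = \left(1298 - 8\right)^{2} = 1290^{2} = 1664100$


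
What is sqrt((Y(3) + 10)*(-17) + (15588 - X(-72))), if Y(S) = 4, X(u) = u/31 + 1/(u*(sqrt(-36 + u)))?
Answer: sqrt(19120642272 - 961*I*sqrt(3))/1116 ≈ 123.9 - 5.3931e-6*I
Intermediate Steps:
X(u) = u/31 + 1/(u*sqrt(-36 + u)) (X(u) = u*(1/31) + 1/(u*sqrt(-36 + u)) = u/31 + 1/(u*sqrt(-36 + u)))
sqrt((Y(3) + 10)*(-17) + (15588 - X(-72))) = sqrt((4 + 10)*(-17) + (15588 - ((1/31)*(-72) + 1/((-72)*sqrt(-36 - 72))))) = sqrt(14*(-17) + (15588 - (-72/31 - (-1)*I*sqrt(3)/1296))) = sqrt(-238 + (15588 - (-72/31 - (-1)*I*sqrt(3)/1296))) = sqrt(-238 + (15588 - (-72/31 + I*sqrt(3)/1296))) = sqrt(-238 + (15588 + (72/31 - I*sqrt(3)/1296))) = sqrt(-238 + (483300/31 - I*sqrt(3)/1296)) = sqrt(475922/31 - I*sqrt(3)/1296)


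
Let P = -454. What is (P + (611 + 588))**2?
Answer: 555025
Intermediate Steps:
(P + (611 + 588))**2 = (-454 + (611 + 588))**2 = (-454 + 1199)**2 = 745**2 = 555025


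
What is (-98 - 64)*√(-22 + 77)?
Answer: -162*√55 ≈ -1201.4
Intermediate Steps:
(-98 - 64)*√(-22 + 77) = -162*√55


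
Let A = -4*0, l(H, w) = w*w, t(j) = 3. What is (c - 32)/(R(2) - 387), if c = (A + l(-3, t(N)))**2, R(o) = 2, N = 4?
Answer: -7/55 ≈ -0.12727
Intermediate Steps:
l(H, w) = w**2
A = 0
c = 81 (c = (0 + 3**2)**2 = (0 + 9)**2 = 9**2 = 81)
(c - 32)/(R(2) - 387) = (81 - 32)/(2 - 387) = 49/(-385) = 49*(-1/385) = -7/55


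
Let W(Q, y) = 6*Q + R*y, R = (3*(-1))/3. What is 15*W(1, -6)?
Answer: 180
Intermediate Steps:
R = -1 (R = -3*⅓ = -1)
W(Q, y) = -y + 6*Q (W(Q, y) = 6*Q - y = -y + 6*Q)
15*W(1, -6) = 15*(-1*(-6) + 6*1) = 15*(6 + 6) = 15*12 = 180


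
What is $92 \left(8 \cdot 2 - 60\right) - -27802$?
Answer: $23754$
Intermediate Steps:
$92 \left(8 \cdot 2 - 60\right) - -27802 = 92 \left(16 - 60\right) + 27802 = 92 \left(-44\right) + 27802 = -4048 + 27802 = 23754$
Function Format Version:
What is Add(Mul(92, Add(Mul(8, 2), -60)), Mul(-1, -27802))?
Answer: 23754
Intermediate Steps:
Add(Mul(92, Add(Mul(8, 2), -60)), Mul(-1, -27802)) = Add(Mul(92, Add(16, -60)), 27802) = Add(Mul(92, -44), 27802) = Add(-4048, 27802) = 23754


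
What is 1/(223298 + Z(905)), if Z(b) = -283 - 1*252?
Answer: 1/222763 ≈ 4.4891e-6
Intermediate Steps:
Z(b) = -535 (Z(b) = -283 - 252 = -535)
1/(223298 + Z(905)) = 1/(223298 - 535) = 1/222763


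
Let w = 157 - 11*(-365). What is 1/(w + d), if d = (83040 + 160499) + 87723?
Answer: 1/335434 ≈ 2.9812e-6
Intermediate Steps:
w = 4172 (w = 157 + 4015 = 4172)
d = 331262 (d = 243539 + 87723 = 331262)
1/(w + d) = 1/(4172 + 331262) = 1/335434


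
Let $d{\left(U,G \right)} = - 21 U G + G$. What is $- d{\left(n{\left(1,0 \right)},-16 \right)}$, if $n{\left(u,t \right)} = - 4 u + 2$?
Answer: $688$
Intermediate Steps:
$n{\left(u,t \right)} = 2 - 4 u$
$d{\left(U,G \right)} = G - 21 G U$ ($d{\left(U,G \right)} = - 21 G U + G = G - 21 G U$)
$- d{\left(n{\left(1,0 \right)},-16 \right)} = - \left(-16\right) \left(1 - 21 \left(2 - 4\right)\right) = - \left(-16\right) \left(1 - -42\right) = - \left(-16\right) \left(1 + 42\right) = - \left(-16\right) 43 = \left(-1\right) \left(-688\right) = 688$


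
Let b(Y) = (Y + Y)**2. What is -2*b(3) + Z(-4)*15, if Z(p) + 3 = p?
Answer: -177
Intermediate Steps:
b(Y) = 4*Y**2 (b(Y) = (2*Y)**2 = 4*Y**2)
Z(p) = -3 + p
-2*b(3) + Z(-4)*15 = -8*3**2 + (-3 - 4)*15 = -8*9 - 7*15 = -2*36 - 105 = -72 - 105 = -177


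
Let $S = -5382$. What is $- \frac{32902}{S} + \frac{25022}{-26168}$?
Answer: $\frac{181577783}{35209044} \approx 5.1571$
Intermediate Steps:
$- \frac{32902}{S} + \frac{25022}{-26168} = - \frac{32902}{-5382} + \frac{25022}{-26168} = \left(-32902\right) \left(- \frac{1}{5382}\right) + 25022 \left(- \frac{1}{26168}\right) = \frac{16451}{2691} - \frac{12511}{13084} = \frac{181577783}{35209044}$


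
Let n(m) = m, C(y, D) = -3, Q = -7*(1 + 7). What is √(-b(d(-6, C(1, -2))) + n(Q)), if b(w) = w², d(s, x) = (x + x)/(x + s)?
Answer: 2*I*√127/3 ≈ 7.513*I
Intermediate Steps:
Q = -56 (Q = -7*8 = -56)
d(s, x) = 2*x/(s + x) (d(s, x) = (2*x)/(s + x) = 2*x/(s + x))
√(-b(d(-6, C(1, -2))) + n(Q)) = √(-(2*(-3)/(-6 - 3))² - 56) = √(-(2*(-3)/(-9))² - 56) = √(-(2*(-3)*(-⅑))² - 56) = √(-(⅔)² - 56) = √(-1*4/9 - 56) = √(-4/9 - 56) = √(-508/9) = 2*I*√127/3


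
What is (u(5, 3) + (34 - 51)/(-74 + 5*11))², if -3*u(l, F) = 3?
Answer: 4/361 ≈ 0.011080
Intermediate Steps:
u(l, F) = -1 (u(l, F) = -⅓*3 = -1)
(u(5, 3) + (34 - 51)/(-74 + 5*11))² = (-1 + (34 - 51)/(-74 + 5*11))² = (-1 - 17/(-74 + 55))² = (-1 - 17/(-19))² = (-1 - 17*(-1/19))² = (-1 + 17/19)² = (-2/19)² = 4/361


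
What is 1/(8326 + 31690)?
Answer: 1/40016 ≈ 2.4990e-5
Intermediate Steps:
1/(8326 + 31690) = 1/40016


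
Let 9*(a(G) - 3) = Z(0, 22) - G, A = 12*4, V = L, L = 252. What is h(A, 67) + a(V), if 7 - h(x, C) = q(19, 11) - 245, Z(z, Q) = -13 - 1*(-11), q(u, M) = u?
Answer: 1870/9 ≈ 207.78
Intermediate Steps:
Z(z, Q) = -2 (Z(z, Q) = -13 + 11 = -2)
V = 252
A = 48
h(x, C) = 233 (h(x, C) = 7 - (19 - 245) = 7 - 1*(-226) = 7 + 226 = 233)
a(G) = 25/9 - G/9 (a(G) = 3 + (-2 - G)/9 = 3 + (-2/9 - G/9) = 25/9 - G/9)
h(A, 67) + a(V) = 233 + (25/9 - 1/9*252) = 233 + (25/9 - 28) = 233 - 227/9 = 1870/9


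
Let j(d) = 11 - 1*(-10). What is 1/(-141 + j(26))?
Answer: -1/120 ≈ -0.0083333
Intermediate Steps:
j(d) = 21 (j(d) = 11 + 10 = 21)
1/(-141 + j(26)) = 1/(-141 + 21) = 1/(-120) = -1/120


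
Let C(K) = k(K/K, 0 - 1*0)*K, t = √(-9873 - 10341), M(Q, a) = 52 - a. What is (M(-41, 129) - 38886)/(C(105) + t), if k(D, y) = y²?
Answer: 38963*I*√2246/6738 ≈ 274.05*I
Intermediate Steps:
t = 3*I*√2246 (t = √(-20214) = 3*I*√2246 ≈ 142.18*I)
C(K) = 0 (C(K) = (0 - 1*0)²*K = (0 + 0)²*K = 0²*K = 0*K = 0)
(M(-41, 129) - 38886)/(C(105) + t) = ((52 - 1*129) - 38886)/(0 + 3*I*√2246) = ((52 - 129) - 38886)/((3*I*√2246)) = (-77 - 38886)*(-I*√2246/6738) = -(-38963)*I*√2246/6738 = 38963*I*√2246/6738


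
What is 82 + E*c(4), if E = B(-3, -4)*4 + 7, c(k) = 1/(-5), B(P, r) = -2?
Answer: 411/5 ≈ 82.200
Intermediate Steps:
c(k) = -1/5
E = -1 (E = -2*4 + 7 = -8 + 7 = -1)
82 + E*c(4) = 82 - 1*(-1/5) = 82 + 1/5 = 411/5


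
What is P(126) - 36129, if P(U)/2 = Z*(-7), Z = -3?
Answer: -36087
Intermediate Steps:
P(U) = 42 (P(U) = 2*(-3*(-7)) = 2*21 = 42)
P(126) - 36129 = 42 - 36129 = -36087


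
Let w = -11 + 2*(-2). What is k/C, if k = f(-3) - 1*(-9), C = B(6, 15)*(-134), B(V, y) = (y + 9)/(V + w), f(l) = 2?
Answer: 33/1072 ≈ 0.030784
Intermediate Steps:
w = -15 (w = -11 - 4 = -15)
B(V, y) = (9 + y)/(-15 + V) (B(V, y) = (y + 9)/(V - 15) = (9 + y)/(-15 + V))
C = 1072/3 (C = ((9 + 15)/(-15 + 6))*(-134) = (24/(-9))*(-134) = -⅑*24*(-134) = -8/3*(-134) = 1072/3 ≈ 357.33)
k = 11 (k = 2 - 1*(-9) = 2 + 9 = 11)
k/C = 11/(1072/3) = 11*(3/1072) = 33/1072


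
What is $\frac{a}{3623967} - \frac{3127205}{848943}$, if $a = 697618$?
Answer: $- \frac{1193405533829}{341837935209} \approx -3.4911$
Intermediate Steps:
$\frac{a}{3623967} - \frac{3127205}{848943} = \frac{697618}{3623967} - \frac{3127205}{848943} = - \frac{1193405533829}{341837935209}$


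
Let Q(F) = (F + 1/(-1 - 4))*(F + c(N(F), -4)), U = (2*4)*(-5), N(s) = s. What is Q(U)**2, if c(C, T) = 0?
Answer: 2585664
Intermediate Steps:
U = -40 (U = 8*(-5) = -40)
Q(F) = F*(-1/5 + F) (Q(F) = (F + 1/(-1 - 4))*(F + 0) = (F + 1/(-5))*F = (F - 1/5)*F = (-1/5 + F)*F = F*(-1/5 + F))
Q(U)**2 = (-40*(-1/5 - 40))**2 = (-40*(-201/5))**2 = 1608**2 = 2585664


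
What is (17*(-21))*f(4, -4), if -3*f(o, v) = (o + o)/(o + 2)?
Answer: 476/3 ≈ 158.67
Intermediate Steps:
f(o, v) = -2*o/(3*(2 + o)) (f(o, v) = -(o + o)/(3*(o + 2)) = -2*o/(3*(2 + o)))
(17*(-21))*f(4, -4) = (17*(-21))*(-2*4/(6 + 3*4)) = -(-714)*4/(6 + 12) = -(-714)*4/18 = -357*(-4/9) = 476/3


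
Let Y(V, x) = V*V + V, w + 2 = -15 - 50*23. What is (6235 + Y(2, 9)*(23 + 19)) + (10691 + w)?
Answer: 16011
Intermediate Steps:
w = -1167 (w = -2 + (-15 - 50*23) = -2 + (-15 - 1150) = -2 - 1165 = -1167)
Y(V, x) = V + V**2 (Y(V, x) = V**2 + V = V + V**2)
(6235 + Y(2, 9)*(23 + 19)) + (10691 + w) = (6235 + (2*(1 + 2))*(23 + 19)) + (10691 - 1167) = (6235 + (2*3)*42) + 9524 = (6235 + 6*42) + 9524 = (6235 + 252) + 9524 = 6487 + 9524 = 16011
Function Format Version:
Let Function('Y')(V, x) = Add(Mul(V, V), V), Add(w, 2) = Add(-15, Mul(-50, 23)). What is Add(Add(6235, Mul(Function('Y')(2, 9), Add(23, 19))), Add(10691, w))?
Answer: 16011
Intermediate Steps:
w = -1167 (w = Add(-2, Add(-15, Mul(-50, 23))) = Add(-2, Add(-15, -1150)) = Add(-2, -1165) = -1167)
Function('Y')(V, x) = Add(V, Pow(V, 2)) (Function('Y')(V, x) = Add(Pow(V, 2), V) = Add(V, Pow(V, 2)))
Add(Add(6235, Mul(Function('Y')(2, 9), Add(23, 19))), Add(10691, w)) = Add(Add(6235, Mul(Mul(2, Add(1, 2)), Add(23, 19))), Add(10691, -1167)) = Add(Add(6235, Mul(Mul(2, 3), 42)), 9524) = Add(Add(6235, Mul(6, 42)), 9524) = Add(Add(6235, 252), 9524) = Add(6487, 9524) = 16011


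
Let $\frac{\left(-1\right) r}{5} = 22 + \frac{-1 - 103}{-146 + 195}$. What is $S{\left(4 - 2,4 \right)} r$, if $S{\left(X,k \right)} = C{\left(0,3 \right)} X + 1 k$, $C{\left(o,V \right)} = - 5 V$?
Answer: $\frac{126620}{49} \approx 2584.1$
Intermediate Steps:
$S{\left(X,k \right)} = k - 15 X$ ($S{\left(X,k \right)} = \left(-5\right) 3 X + 1 k = - 15 X + k = k - 15 X$)
$r = - \frac{4870}{49}$ ($r = - 5 \left(22 + \frac{-1 - 103}{-146 + 195}\right) = - 5 \left(22 - \frac{104}{49}\right) = \left(-5\right) \frac{974}{49} = - \frac{4870}{49} \approx -99.388$)
$S{\left(4 - 2,4 \right)} r = \left(4 - 15 \left(4 - 2\right)\right) \left(- \frac{4870}{49}\right) = \left(4 - 30\right) \left(- \frac{4870}{49}\right) = \left(-26\right) \left(- \frac{4870}{49}\right) = \frac{126620}{49}$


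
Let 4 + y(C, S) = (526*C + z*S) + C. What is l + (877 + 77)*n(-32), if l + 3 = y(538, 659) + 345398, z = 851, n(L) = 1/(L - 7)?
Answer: 15466120/13 ≈ 1.1897e+6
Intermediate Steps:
n(L) = 1/(-7 + L)
y(C, S) = -4 + 527*C + 851*S (y(C, S) = -4 + ((526*C + 851*S) + C) = -4 + (527*C + 851*S) = -4 + 527*C + 851*S)
l = 1189726 (l = -3 + ((-4 + 527*538 + 851*659) + 345398) = -3 + ((-4 + 283526 + 560809) + 345398) = -3 + (844331 + 345398) = -3 + 1189729 = 1189726)
l + (877 + 77)*n(-32) = 1189726 + (877 + 77)/(-7 - 32) = 1189726 + 954/(-39) = 1189726 + 954*(-1/39) = 1189726 - 318/13 = 15466120/13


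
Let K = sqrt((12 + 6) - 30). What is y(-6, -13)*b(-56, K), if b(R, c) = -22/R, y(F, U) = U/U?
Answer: 11/28 ≈ 0.39286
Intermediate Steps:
y(F, U) = 1
K = 2*I*sqrt(3) (K = sqrt(18 - 30) = sqrt(-12) = 2*I*sqrt(3) ≈ 3.4641*I)
y(-6, -13)*b(-56, K) = 1*(-22/(-56)) = 1*(-22*(-1/56)) = 1*(11/28) = 11/28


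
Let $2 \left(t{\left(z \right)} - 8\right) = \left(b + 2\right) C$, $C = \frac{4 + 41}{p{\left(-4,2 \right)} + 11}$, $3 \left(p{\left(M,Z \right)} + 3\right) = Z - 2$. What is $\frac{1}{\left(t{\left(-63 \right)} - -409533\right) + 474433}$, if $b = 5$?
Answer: $\frac{16}{14143899} \approx 1.1312 \cdot 10^{-6}$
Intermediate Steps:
$p{\left(M,Z \right)} = - \frac{11}{3} + \frac{Z}{3}$ ($p{\left(M,Z \right)} = -3 + \frac{Z - 2}{3} = -3 + \frac{-2 + Z}{3} = -3 + \left(- \frac{2}{3} + \frac{Z}{3}\right) = - \frac{11}{3} + \frac{Z}{3}$)
$C = \frac{45}{8}$ ($C = \frac{4 + 41}{\left(- \frac{11}{3} + \frac{1}{3} \cdot 2\right) + 11} = \frac{45}{\left(- \frac{11}{3} + \frac{2}{3}\right) + 11} = \frac{45}{-3 + 11} = \frac{45}{8} \approx 5.625$)
$t{\left(z \right)} = \frac{443}{16}$ ($t{\left(z \right)} = 8 + \frac{\left(5 + 2\right) \frac{45}{8}}{2} = 8 + \frac{7 \cdot \frac{45}{8}}{2} = 8 + \frac{1}{2} \cdot \frac{315}{8} = 8 + \frac{315}{16} = \frac{443}{16}$)
$\frac{1}{\left(t{\left(-63 \right)} - -409533\right) + 474433} = \frac{1}{\left(\frac{443}{16} - -409533\right) + 474433} = \frac{1}{\left(\frac{443}{16} + 409533\right) + 474433} = \frac{1}{\frac{6552971}{16} + 474433} = \frac{1}{\frac{14143899}{16}} = \frac{16}{14143899}$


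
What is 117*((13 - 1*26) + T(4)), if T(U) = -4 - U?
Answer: -2457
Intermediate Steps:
117*((13 - 1*26) + T(4)) = 117*((13 - 1*26) + (-4 - 1*4)) = 117*((13 - 26) + (-4 - 4)) = 117*(-13 - 8) = 117*(-21) = -2457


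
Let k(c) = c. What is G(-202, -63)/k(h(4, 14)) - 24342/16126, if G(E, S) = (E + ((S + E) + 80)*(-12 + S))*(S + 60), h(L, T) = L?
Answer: -330784881/32252 ≈ -10256.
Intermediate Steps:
G(E, S) = (60 + S)*(E + (-12 + S)*(80 + E + S)) (G(E, S) = (E + ((E + S) + 80)*(-12 + S))*(60 + S) = (E + (80 + E + S)*(-12 + S))*(60 + S) = (E + (-12 + S)*(80 + E + S))*(60 + S) = (60 + S)*(E + (-12 + S)*(80 + E + S)))
G(-202, -63)/k(h(4, 14)) - 24342/16126 = (-57600 + (-63)³ - 660*(-202) + 128*(-63)² + 3120*(-63) - 202*(-63)² + 49*(-202)*(-63))/4 - 24342/16126 = (-57600 - 250047 + 133320 + 128*3969 - 196560 - 202*3969 + 623574)*(¼) - 24342*1/16126 = (-57600 - 250047 + 133320 + 508032 - 196560 - 801738 + 623574)*(¼) - 12171/8063 = -41019*¼ - 12171/8063 = -41019/4 - 12171/8063 = -330784881/32252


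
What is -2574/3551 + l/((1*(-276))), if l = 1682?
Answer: -3341603/490038 ≈ -6.8191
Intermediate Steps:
-2574/3551 + l/((1*(-276))) = -2574/3551 + 1682/((1*(-276))) = -2574*1/3551 + 1682/(-276) = -2574/3551 + 1682*(-1/276) = -2574/3551 - 841/138 = -3341603/490038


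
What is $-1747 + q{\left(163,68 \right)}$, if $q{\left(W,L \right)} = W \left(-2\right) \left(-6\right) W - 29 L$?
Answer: $315109$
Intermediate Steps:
$q{\left(W,L \right)} = - 29 L + 12 W^{2}$ ($q{\left(W,L \right)} = - 2 W \left(-6\right) W - 29 L = 12 W W - 29 L = 12 W^{2} - 29 L = - 29 L + 12 W^{2}$)
$-1747 + q{\left(163,68 \right)} = -1747 + \left(\left(-29\right) 68 + 12 \cdot 163^{2}\right) = -1747 + \left(-1972 + 12 \cdot 26569\right) = -1747 + \left(-1972 + 318828\right) = -1747 + 316856 = 315109$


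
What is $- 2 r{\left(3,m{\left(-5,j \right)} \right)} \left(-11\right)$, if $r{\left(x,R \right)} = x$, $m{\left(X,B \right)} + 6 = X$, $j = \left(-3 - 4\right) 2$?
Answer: $66$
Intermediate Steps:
$j = -14$ ($j = \left(-7\right) 2 = -14$)
$m{\left(X,B \right)} = -6 + X$
$- 2 r{\left(3,m{\left(-5,j \right)} \right)} \left(-11\right) = \left(-2\right) 3 \left(-11\right) = \left(-6\right) \left(-11\right) = 66$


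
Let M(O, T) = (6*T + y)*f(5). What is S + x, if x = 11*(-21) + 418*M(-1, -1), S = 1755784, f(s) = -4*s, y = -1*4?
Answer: 1839153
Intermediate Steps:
y = -4
M(O, T) = 80 - 120*T (M(O, T) = (6*T - 4)*(-4*5) = (-4 + 6*T)*(-20) = 80 - 120*T)
x = 83369 (x = 11*(-21) + 418*(80 - 120*(-1)) = -231 + 418*(80 + 120) = -231 + 418*200 = -231 + 83600 = 83369)
S + x = 1755784 + 83369 = 1839153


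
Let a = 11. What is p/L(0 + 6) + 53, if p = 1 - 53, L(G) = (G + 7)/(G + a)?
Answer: -15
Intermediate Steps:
L(G) = (7 + G)/(11 + G) (L(G) = (G + 7)/(G + 11) = (7 + G)/(11 + G))
p = -52
p/L(0 + 6) + 53 = -52/((7 + (0 + 6))/(11 + (0 + 6))) + 53 = -52/((7 + 6)/(11 + 6)) + 53 = -52/(13/17) + 53 = (17/13)*(-52) + 53 = -68 + 53 = -15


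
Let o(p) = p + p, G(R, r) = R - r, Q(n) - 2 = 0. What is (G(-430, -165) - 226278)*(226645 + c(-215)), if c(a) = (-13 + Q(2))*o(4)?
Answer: -51324902451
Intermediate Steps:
Q(n) = 2 (Q(n) = 2 + 0 = 2)
o(p) = 2*p
c(a) = -88 (c(a) = (-13 + 2)*(2*4) = -11*8 = -88)
(G(-430, -165) - 226278)*(226645 + c(-215)) = ((-430 - 1*(-165)) - 226278)*(226645 - 88) = ((-430 + 165) - 226278)*226557 = (-265 - 226278)*226557 = -226543*226557 = -51324902451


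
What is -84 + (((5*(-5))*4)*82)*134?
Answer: -1098884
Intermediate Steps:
-84 + (((5*(-5))*4)*82)*134 = -84 + (-25*4*82)*134 = -84 - 100*82*134 = -84 - 8200*134 = -84 - 1098800 = -1098884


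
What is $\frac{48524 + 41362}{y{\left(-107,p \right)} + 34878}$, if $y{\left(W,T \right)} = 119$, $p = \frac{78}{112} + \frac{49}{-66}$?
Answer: $\frac{89886}{34997} \approx 2.5684$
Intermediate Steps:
$p = - \frac{85}{1848}$ ($p = 78 \cdot \frac{1}{112} + 49 \left(- \frac{1}{66}\right) = \frac{39}{56} - \frac{49}{66} = - \frac{85}{1848} \approx -0.045996$)
$\frac{48524 + 41362}{y{\left(-107,p \right)} + 34878} = \frac{48524 + 41362}{119 + 34878} = \frac{89886}{34997}$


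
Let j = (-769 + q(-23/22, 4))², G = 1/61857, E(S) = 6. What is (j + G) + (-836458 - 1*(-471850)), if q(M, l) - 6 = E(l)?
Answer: 12893534938/61857 ≈ 2.0844e+5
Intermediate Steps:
q(M, l) = 12 (q(M, l) = 6 + 6 = 12)
G = 1/61857 ≈ 1.6166e-5
j = 573049 (j = (-769 + 12)² = (-757)² = 573049)
(j + G) + (-836458 - 1*(-471850)) = (573049 + 1/61857) + (-836458 - 1*(-471850)) = 35447091994/61857 + (-836458 + 471850) = 35447091994/61857 - 364608 = 12893534938/61857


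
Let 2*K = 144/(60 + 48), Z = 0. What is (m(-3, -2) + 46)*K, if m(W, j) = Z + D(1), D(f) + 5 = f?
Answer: 28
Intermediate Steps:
D(f) = -5 + f
m(W, j) = -4 (m(W, j) = 0 + (-5 + 1) = 0 - 4 = -4)
K = ⅔ (K = (144/(60 + 48))/2 = (144/108)/2 = (144*(1/108))/2 = (½)*(4/3) = ⅔ ≈ 0.66667)
(m(-3, -2) + 46)*K = (-4 + 46)*(⅔) = 42*(⅔) = 28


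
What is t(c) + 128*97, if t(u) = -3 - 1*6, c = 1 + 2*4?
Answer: 12407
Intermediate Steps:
c = 9 (c = 1 + 8 = 9)
t(u) = -9 (t(u) = -3 - 6 = -9)
t(c) + 128*97 = -9 + 128*97 = -9 + 12416 = 12407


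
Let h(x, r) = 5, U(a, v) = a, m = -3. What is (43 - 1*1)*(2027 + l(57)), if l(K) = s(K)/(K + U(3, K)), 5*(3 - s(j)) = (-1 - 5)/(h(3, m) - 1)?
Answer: 8513631/100 ≈ 85136.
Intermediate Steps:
s(j) = 33/10 (s(j) = 3 - (-1 - 5)/(5*(5 - 1)) = 3 - (-6)/(5*4) = 3 - ⅕*(-3/2) = 3 + 3/10 = 33/10)
l(K) = 33/(10*(3 + K)) (l(K) = (33/10)/(K + 3) = (33/10)/(3 + K) = 33/(10*(3 + K)))
(43 - 1*1)*(2027 + l(57)) = (43 - 1*1)*(2027 + 33/(10*(3 + 57))) = (43 - 1)*(2027 + (33/10)/60) = 42*(2027 + (33/10)*(1/60)) = 42*(2027 + 11/200) = 42*(405411/200) = 8513631/100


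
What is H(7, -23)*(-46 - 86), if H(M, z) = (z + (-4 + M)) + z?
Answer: 5676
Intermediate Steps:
H(M, z) = -4 + M + 2*z (H(M, z) = (-4 + M + z) + z = -4 + M + 2*z)
H(7, -23)*(-46 - 86) = (-4 + 7 + 2*(-23))*(-46 - 86) = (-4 + 7 - 46)*(-132) = -43*(-132) = 5676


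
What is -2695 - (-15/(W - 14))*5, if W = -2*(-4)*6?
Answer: -91555/34 ≈ -2692.8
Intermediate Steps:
W = 48 (W = 8*6 = 48)
-2695 - (-15/(W - 14))*5 = -2695 - (-15/(48 - 14))*5 = -2695 - (-15/34)*5 = -2695 - (-15*1/34)*5 = -2695 - (-15)*5/34 = -2695 - 1*(-75/34) = -2695 + 75/34 = -91555/34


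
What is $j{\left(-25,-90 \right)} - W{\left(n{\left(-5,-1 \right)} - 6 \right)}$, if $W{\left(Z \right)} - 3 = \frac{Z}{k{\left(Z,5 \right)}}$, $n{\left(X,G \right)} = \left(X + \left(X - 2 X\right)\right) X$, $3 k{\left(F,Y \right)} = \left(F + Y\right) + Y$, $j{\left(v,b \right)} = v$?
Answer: $- \frac{47}{2} \approx -23.5$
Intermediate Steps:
$k{\left(F,Y \right)} = \frac{F}{3} + \frac{2 Y}{3}$ ($k{\left(F,Y \right)} = \frac{\left(F + Y\right) + Y}{3} = \frac{F + 2 Y}{3} = \frac{F}{3} + \frac{2 Y}{3}$)
$n{\left(X,G \right)} = 0$ ($n{\left(X,G \right)} = \left(X - X\right) X = 0 X = 0$)
$W{\left(Z \right)} = 3 + \frac{Z}{\frac{10}{3} + \frac{Z}{3}}$ ($W{\left(Z \right)} = 3 + \frac{Z}{\frac{Z}{3} + \frac{2}{3} \cdot 5} = 3 + \frac{Z}{\frac{Z}{3} + \frac{10}{3}} = 3 + \frac{Z}{\frac{10}{3} + \frac{Z}{3}}$)
$j{\left(-25,-90 \right)} - W{\left(n{\left(-5,-1 \right)} - 6 \right)} = -25 - \frac{6 \left(5 + \left(0 - 6\right)\right)}{10 + \left(0 - 6\right)} = -25 - \frac{6 \left(5 - 6\right)}{10 - 6} = -25 - 6 \cdot \frac{1}{4} \left(-1\right) = -25 - - \frac{3}{2} = -25 + \frac{3}{2} = - \frac{47}{2}$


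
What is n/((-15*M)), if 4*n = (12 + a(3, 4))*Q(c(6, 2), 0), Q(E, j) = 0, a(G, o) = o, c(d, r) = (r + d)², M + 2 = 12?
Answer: 0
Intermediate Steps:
M = 10 (M = -2 + 12 = 10)
c(d, r) = (d + r)²
n = 0 (n = ((12 + 4)*0)/4 = (16*0)/4 = (¼)*0 = 0)
n/((-15*M)) = 0/((-15*10)) = 0/(-150) = 0*(-1/150) = 0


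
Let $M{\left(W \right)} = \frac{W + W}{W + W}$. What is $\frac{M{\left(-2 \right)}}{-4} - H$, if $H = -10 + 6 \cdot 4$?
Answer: $- \frac{57}{4} \approx -14.25$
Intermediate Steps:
$M{\left(W \right)} = 1$ ($M{\left(W \right)} = \frac{2 W}{2 W} = 2 W \frac{1}{2 W} = 1$)
$H = 14$ ($H = -10 + 24 = 14$)
$\frac{M{\left(-2 \right)}}{-4} - H = 1 \frac{1}{-4} - 14 = 1 \left(- \frac{1}{4}\right) - 14 = - \frac{1}{4} - 14 = - \frac{57}{4}$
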